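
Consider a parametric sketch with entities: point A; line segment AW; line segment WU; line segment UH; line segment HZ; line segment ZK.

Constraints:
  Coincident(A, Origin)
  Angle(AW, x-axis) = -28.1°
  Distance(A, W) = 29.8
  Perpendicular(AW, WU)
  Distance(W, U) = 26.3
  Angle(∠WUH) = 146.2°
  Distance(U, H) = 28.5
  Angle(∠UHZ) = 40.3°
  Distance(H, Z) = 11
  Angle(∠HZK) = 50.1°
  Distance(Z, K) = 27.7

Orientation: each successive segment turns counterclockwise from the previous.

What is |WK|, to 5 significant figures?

54.635

A is at the origin; AW runs at -28.1° with length 29.8, so W = (26.287, -14.036). AW is perpendicular to WU, so WU runs at 61.900°; with |WU| = 26.3, U = (38.675, 9.1638). ∠WUH = 146.2° gives UH at 95.700° from the x-axis; with |UH| = 28.5, H = (35.844, 37.523). ∠UHZ = 40.3° gives HZ at -124.60° from the x-axis; with |HZ| = 11.0, Z = (29.598, 28.468). ∠HZK = 50.1° gives ZK at 5.3000° from the x-axis; with |ZK| = 27.7, K = (57.180, 31.027). Then |WK| = |K − W| = 54.635.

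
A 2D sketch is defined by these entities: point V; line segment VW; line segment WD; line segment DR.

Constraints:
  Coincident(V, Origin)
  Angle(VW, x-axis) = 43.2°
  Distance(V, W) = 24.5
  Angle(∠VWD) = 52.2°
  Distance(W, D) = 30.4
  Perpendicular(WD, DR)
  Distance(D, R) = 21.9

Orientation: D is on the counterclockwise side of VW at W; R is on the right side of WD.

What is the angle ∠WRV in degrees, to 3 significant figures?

33.8°

V is at the origin; VW runs at 43.2° with length 24.5, so W = 24.5·(cos 43.2°, sin 43.2°) = (17.9, 16.8). ∠VWD = 52.2°, so WD runs at 43.2° + (180° − 52.2°) = 171° from the x-axis; with |WD| = 30.4, D = W + 30.4·(cos 171°, sin 171°) = (-12.2, 21.5). WD is perpendicular to DR; with |DR| = 21.9 on the right of WD, R = D + 21.9·(0.156, 0.988) = (-8.74, 43.2). Then cos ∠WRV = RW·RV / (|RW||RV|), giving 33.8°.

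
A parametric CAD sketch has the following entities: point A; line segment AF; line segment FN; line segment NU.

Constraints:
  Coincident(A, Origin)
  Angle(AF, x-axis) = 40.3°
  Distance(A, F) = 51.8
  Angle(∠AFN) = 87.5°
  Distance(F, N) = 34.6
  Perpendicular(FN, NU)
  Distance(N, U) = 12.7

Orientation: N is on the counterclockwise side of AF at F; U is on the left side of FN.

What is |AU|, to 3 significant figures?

50.7

∠AFN = 87.5°, so FN runs at 40.3° + (180° − 87.5°) = 133° from the x-axis; with |FN| = 34.6, N = F + 34.6·(cos 133°, sin 133°) = (16.0, 58.9). The perpendicularity gives NU at right angles to FN; with |NU| = 12.7 on the left of FN, U = N + 12.7·(-0.734, -0.679) = (6.68, 50.3). Then |AU| = |U − A| = 50.7.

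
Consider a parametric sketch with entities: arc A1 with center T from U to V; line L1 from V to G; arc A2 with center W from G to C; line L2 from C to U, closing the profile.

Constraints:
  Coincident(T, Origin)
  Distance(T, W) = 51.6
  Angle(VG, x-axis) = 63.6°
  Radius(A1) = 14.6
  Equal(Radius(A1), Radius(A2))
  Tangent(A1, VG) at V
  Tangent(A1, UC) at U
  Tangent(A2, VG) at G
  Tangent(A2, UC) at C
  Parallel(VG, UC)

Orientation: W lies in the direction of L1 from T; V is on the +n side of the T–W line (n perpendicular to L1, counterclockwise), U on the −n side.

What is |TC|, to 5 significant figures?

53.626

The slot axis is L1's direction at 63.6°, so u = (cos 63.6°, sin 63.6°) = (0.44464, 0.89571) and n = (−sin 63.6°, cos 63.6°) = (-0.89571, 0.44464). T is at the origin and W lies 51.6 along u from T, so W = 51.6·u = (22.943, 46.219). Tangency of A1 to both parallel lines with radius 14.6 puts V and U at T ± 14.6·n: V = (-13.077, 6.4917), U = (13.077, -6.4917). Equal radii place G and C the same way about W: G = W + 14.6·n = (9.8658, 52.710), C = W − 14.6·n = (36.021, 39.727). Then |TC| = |C − T| = 53.626.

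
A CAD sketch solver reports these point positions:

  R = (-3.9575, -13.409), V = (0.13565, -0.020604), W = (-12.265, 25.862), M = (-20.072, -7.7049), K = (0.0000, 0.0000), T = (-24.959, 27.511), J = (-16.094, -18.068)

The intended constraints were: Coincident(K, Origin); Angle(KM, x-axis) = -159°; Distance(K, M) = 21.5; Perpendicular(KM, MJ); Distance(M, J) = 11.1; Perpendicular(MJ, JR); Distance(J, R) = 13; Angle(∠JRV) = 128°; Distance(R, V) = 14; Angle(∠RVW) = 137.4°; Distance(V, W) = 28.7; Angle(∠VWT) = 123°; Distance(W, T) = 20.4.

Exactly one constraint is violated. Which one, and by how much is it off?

Distance(W, T) = 20.4 — off by 7.60.

K = (0.00, 0.00) ✓; KM at -159.0° ✓; |KM| = 21.50 ✓; ∠(KM, MJ) = 90.00° ✓; |MJ| = 11.10 ✓; ∠(MJ, JR) = 90.00° ✓; |JR| = 13.00 ✓; ∠JRV = 128.0° ✓; |RV| = 14.00 ✓; ∠RVW = 137.4° ✓; |VW| = 28.70 ✓; ∠VWT = 123.0° ✓; |WT| = 12.80 ✗.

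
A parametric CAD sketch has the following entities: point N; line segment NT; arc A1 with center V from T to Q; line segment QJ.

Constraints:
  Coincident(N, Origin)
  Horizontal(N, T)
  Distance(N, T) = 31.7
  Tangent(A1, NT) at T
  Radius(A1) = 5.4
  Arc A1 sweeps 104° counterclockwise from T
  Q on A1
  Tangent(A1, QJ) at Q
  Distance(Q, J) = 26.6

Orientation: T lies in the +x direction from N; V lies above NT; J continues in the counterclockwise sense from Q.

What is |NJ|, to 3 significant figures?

44.6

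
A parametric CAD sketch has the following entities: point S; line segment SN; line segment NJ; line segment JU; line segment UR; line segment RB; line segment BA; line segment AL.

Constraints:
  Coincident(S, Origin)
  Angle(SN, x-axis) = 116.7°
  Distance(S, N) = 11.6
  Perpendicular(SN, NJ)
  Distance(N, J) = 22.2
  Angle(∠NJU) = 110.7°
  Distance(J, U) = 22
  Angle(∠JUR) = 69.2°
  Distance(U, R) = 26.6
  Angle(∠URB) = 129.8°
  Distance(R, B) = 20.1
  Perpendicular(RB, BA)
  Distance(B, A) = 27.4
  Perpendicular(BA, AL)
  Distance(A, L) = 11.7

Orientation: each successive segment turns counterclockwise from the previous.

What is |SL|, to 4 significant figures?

24.30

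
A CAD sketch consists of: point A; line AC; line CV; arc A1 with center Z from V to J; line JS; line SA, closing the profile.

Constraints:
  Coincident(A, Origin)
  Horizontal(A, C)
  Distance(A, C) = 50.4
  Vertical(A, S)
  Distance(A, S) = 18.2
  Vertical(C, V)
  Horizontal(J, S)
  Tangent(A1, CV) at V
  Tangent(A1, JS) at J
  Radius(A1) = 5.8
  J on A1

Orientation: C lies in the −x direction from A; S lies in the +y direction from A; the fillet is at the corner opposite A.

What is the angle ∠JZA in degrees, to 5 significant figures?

105.54°

A is at the origin; AC is horizontal with |AC| = 50.4 and C on the −x side, so C = (-50.400, 0.0000). A and S share the same x with |AS| = 18.2 and S on the +y side, so S = (0.0000, 18.200). The virtual corner opposite A is at (-50.400, 18.200). A1 meets CV tangentially, so ZV is at right angles to CV and since A1 is tangent to JS there, ZJ ⟂ JS, with radius 5.8, so the center Z sits 5.8 in from both sides at Z = (-44.600, 12.400). That places the tangent points at V = (-50.400, 12.400) on CV and J = (-44.600, 18.200) on JS. Then cos ∠JZA = ZJ·ZA / (|ZJ||ZA|), giving 105.54°.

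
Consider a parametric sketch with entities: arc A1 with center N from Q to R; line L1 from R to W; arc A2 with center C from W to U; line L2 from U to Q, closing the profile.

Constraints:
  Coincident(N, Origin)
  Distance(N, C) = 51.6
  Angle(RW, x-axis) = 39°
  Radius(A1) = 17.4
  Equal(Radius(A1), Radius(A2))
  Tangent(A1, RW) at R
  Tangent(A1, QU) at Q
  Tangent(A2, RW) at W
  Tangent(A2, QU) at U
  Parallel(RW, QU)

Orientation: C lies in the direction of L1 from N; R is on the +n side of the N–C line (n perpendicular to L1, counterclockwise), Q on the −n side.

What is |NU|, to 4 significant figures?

54.45

The slot axis is L1's direction at 39.0°, so u = (cos 39.0°, sin 39.0°) = (0.7771, 0.6293) and n = (−sin 39.0°, cos 39.0°) = (-0.6293, 0.7771). N is at the origin and C lies 51.6 along u from N, so C = 51.6·u = (40.10, 32.47). Tangency of A1 to both parallel lines with radius 17.4 puts R and Q at N ± 17.4·n: R = (-10.95, 13.52), Q = (10.95, -13.52). Equal radii place W and U the same way about C: W = C + 17.4·n = (29.15, 46.00), U = C − 17.4·n = (51.05, 18.95). Then |NU| = |U − N| = 54.45.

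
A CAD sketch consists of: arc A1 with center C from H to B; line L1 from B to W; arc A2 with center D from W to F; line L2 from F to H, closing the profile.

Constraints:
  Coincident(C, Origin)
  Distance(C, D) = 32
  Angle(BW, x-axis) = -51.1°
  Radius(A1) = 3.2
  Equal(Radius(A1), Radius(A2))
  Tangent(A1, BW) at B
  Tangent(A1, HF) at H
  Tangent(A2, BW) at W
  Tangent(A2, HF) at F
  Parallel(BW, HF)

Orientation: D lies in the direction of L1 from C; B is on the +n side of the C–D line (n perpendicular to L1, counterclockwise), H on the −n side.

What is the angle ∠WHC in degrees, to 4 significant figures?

78.69°

The slot axis is L1's direction at -51.1°, so u = (cos -51.1°, sin -51.1°) = (0.6280, -0.7782) and n = (−sin -51.1°, cos -51.1°) = (0.7782, 0.6280). C is at the origin and D lies 32.0 along u from C, so D = 32.0·u = (20.09, -24.90). Tangency of A1 to both parallel lines with radius 3.2 puts B and H at C ± 3.2·n: B = (2.490, 2.009), H = (-2.490, -2.009). Equal radii place W and F the same way about D: W = D + 3.2·n = (22.59, -22.89), F = D − 3.2·n = (17.60, -26.91). Then cos ∠WHC = HW·HC / (|HW||HC|), giving 78.69°.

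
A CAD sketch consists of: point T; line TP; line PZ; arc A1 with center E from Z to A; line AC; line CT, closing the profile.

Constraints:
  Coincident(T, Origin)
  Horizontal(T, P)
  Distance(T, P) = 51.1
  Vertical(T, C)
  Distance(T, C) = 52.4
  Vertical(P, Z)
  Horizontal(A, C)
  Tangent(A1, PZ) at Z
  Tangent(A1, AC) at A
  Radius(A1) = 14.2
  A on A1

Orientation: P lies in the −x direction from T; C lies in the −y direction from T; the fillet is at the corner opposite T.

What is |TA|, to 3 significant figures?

64.1

T is at the origin; T and P share the same y with |TP| = 51.1 and P on the −x side, so P = (-51.1, 0.00). T and C share the same x with |TC| = 52.4 and C on the −y side, so C = (0.00, -52.4). The virtual corner opposite T is at (-51.1, -52.4). The tangent condition forces EZ to be normal to PZ and tangency of A1 to AC means the radius EA is perpendicular to AC, with radius 14.2, so the center E sits 14.2 in from both sides at E = (-36.9, -38.2). That places the tangent points at Z = (-51.1, -38.2) on PZ and A = (-36.9, -52.4) on AC. Then |TA| = |A − T| = 64.1.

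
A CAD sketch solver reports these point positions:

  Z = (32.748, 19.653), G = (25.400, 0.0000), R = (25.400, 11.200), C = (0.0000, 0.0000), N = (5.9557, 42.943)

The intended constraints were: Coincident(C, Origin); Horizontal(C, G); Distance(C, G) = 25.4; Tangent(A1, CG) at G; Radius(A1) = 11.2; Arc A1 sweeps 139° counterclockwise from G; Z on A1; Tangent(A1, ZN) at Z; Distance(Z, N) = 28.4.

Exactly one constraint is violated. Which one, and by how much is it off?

Distance(Z, N) = 28.4 — off by 7.10.

C = (0.00, 0.00) ✓; C.y = 0.00, G.y = 0.00 ✓; |CG| = 25.40 ✓; ∠(RG, GC) = 90.00° ✓; |RG| = 11.20 ✓; bearing(R→Z) − bearing(R→G) = 139.0° ✓; |RZ| = 11.20 ✓; ∠(RZ, ZN) = 90.00° ✓; |ZN| = 35.50 ✗.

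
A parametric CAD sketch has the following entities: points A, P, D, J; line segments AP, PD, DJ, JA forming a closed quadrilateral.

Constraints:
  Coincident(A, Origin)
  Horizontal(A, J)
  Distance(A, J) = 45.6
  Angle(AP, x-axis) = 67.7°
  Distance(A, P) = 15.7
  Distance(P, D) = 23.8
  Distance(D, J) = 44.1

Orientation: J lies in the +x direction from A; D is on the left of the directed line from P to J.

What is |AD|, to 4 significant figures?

39.37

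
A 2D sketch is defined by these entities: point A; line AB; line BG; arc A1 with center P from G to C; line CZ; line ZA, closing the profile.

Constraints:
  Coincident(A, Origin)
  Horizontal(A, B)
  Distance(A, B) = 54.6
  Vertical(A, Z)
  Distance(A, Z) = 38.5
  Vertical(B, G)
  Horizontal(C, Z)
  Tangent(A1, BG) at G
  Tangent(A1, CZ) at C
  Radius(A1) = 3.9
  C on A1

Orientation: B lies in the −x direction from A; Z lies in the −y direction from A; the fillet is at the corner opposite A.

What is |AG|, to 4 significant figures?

64.64

The virtual corner opposite A is at (-54.60, -38.50). Since A1 is tangent to BG there, PG ⟂ BG and tangency of A1 to CZ means the radius PC is perpendicular to CZ, with radius 3.9, so the center P sits 3.9 in from both sides at P = (-50.70, -34.60). That places the tangent points at G = (-54.60, -34.60) on BG and C = (-50.70, -38.50) on CZ. Then |AG| = |G − A| = 64.64.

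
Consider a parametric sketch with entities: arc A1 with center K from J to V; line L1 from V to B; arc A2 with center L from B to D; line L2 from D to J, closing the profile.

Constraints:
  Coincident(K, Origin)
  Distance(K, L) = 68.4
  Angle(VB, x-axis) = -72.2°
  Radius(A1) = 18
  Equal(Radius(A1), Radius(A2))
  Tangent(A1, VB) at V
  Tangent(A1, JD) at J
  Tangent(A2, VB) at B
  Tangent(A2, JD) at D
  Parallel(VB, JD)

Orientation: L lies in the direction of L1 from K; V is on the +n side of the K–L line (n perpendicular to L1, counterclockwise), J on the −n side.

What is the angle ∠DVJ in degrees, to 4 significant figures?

62.24°

Tangency of A1 to both parallel lines with radius 18.0 puts V and J at K ± 18.0·n: V = (17.14, 5.503), J = (-17.14, -5.503). Equal radii place B and D the same way about L: B = L + 18.0·n = (38.05, -59.62), D = L − 18.0·n = (3.771, -70.63). Then cos ∠DVJ = VD·VJ / (|VD||VJ|), giving 62.24°.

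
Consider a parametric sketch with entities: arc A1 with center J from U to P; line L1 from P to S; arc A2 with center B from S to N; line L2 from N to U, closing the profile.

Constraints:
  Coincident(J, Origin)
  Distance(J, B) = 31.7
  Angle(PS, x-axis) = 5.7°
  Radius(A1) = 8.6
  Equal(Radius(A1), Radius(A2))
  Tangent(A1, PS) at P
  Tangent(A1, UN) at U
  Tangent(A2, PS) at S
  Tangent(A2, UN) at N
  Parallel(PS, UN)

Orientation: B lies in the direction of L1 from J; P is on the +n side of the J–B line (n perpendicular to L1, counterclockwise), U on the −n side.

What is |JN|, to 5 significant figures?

32.846

The slot axis is L1's direction at 5.7°, so u = (cos 5.7°, sin 5.7°) = (0.99506, 0.099320) and n = (−sin 5.7°, cos 5.7°) = (-0.099320, 0.99506). J is at the origin and B lies 31.7 along u from J, so B = 31.7·u = (31.543, 3.1484). Tangency of A1 to both parallel lines with radius 8.6 puts P and U at J ± 8.6·n: P = (-0.85415, 8.5575), U = (0.85415, -8.5575). Equal radii place S and N the same way about B: S = B + 8.6·n = (30.689, 11.706), N = B − 8.6·n = (32.397, -5.4090). Then |JN| = |N − J| = 32.846.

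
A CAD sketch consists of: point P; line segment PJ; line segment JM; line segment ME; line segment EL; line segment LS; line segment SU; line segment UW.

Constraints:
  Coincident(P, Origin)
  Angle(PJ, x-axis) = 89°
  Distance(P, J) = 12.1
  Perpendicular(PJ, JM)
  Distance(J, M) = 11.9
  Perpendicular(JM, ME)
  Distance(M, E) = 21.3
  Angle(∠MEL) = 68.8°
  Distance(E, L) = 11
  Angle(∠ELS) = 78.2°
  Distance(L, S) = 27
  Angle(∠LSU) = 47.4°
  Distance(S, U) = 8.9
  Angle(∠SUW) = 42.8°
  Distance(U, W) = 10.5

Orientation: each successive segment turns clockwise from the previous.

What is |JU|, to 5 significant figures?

18.854

P is at the origin; PJ runs at 89.0° with length 12.1, so J = (0.21117, 12.098). The perpendicularity gives JM at right angles to PJ, so JM runs at -1.0000°; with |JM| = 11.9, M = (12.109, 11.890). The perpendicularity gives ME at right angles to JM, so ME runs at -91.000°; with |ME| = 21.3, E = (11.738, -9.4063). ∠MEL = 68.8° gives EL at 157.80° from the x-axis; with |EL| = 11.0, L = (1.5530, -5.2500). ∠ELS = 78.2° gives LS at 56.000° from the x-axis; with |LS| = 27.0, S = (16.651, 17.134). ∠LSU = 47.4° gives SU at -76.600° from the x-axis; with |SU| = 8.9, U = (18.714, 8.4763). Then |JU| = |U − J| = 18.854.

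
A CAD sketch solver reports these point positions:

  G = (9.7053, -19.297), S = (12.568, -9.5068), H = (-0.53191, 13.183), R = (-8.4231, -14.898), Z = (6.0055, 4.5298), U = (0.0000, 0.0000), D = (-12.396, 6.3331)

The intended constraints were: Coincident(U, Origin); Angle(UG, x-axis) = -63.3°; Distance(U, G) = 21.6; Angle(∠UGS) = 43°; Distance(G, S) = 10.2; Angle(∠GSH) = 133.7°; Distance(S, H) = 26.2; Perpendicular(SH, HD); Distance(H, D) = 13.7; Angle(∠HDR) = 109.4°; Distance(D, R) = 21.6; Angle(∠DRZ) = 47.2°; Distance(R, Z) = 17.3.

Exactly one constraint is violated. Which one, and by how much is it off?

Distance(R, Z) = 17.3 — off by 6.90.

U = (0.00, 0.00) ✓; UG at -63.30° ✓; |UG| = 21.60 ✓; ∠UGS = 43.00° ✓; |GS| = 10.20 ✓; ∠GSH = 133.7° ✓; |SH| = 26.20 ✓; ∠(SH, HD) = 90.00° ✓; |HD| = 13.70 ✓; ∠HDR = 109.4° ✓; |DR| = 21.60 ✓; ∠DRZ = 47.20° ✓; |RZ| = 24.20 ✗.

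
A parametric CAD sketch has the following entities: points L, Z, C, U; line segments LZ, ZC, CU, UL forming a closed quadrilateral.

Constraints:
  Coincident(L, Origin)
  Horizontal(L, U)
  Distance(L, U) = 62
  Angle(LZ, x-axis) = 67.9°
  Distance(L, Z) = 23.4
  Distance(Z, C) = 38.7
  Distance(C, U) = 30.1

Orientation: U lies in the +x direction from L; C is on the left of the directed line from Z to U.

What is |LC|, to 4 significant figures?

54.03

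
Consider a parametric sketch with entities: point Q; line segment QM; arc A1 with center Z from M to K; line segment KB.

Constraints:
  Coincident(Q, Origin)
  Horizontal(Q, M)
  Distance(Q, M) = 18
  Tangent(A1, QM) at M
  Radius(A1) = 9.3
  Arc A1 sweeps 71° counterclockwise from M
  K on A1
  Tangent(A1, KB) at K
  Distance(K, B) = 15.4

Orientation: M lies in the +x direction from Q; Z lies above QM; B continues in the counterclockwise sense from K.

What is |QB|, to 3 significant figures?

38.0

On A1, M sits at bearing -90° from Z; a 71° counterclockwise sweep puts K at bearing -19°, so K = Z + 9.3·(cos -19°, sin -19°) = (26.8, 6.27). A1 meets KB tangentially, so ZK is at right angles to KB, so KB runs along (−sin -19°, cos -19°); with |KB| = 15.4, B = (31.8, 20.8). Then |QB| = |B − Q| = 38.0.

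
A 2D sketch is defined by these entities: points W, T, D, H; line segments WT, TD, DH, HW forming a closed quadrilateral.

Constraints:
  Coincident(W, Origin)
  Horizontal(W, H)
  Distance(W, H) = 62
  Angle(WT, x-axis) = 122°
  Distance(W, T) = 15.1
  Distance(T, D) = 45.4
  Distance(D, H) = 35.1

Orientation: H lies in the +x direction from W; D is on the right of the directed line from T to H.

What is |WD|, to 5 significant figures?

32.111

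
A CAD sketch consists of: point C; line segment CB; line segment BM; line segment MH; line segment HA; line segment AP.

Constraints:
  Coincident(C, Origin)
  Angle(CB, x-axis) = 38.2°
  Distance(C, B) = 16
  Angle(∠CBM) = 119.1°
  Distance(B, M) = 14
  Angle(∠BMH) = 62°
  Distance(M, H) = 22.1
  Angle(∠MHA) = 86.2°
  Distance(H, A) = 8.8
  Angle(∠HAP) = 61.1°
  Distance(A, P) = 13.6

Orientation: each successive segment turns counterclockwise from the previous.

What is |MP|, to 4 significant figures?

10.17

C is at the origin; CB runs at 38.2° with length 16.0, so B = (12.57, 9.895). ∠CBM = 119.1° gives BM at 99.10° from the x-axis; with |BM| = 14.0, M = (10.36, 23.72). ∠BMH = 62.0° gives MH at -142.9° from the x-axis; with |MH| = 22.1, H = (-7.267, 10.39). ∠MHA = 86.2° gives HA at -49.10° from the x-axis; with |HA| = 8.8, A = (-1.505, 3.736). ∠HAP = 61.1° gives AP at 69.80° from the x-axis; with |AP| = 13.6, P = (3.191, 16.50). Then |MP| = |P − M| = 10.17.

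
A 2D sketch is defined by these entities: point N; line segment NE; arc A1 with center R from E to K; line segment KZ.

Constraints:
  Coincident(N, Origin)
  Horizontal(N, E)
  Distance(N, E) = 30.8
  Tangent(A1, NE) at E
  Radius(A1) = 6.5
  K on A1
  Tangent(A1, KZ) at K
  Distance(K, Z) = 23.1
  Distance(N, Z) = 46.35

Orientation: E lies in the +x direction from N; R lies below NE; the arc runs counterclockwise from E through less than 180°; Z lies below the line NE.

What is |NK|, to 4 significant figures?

26.69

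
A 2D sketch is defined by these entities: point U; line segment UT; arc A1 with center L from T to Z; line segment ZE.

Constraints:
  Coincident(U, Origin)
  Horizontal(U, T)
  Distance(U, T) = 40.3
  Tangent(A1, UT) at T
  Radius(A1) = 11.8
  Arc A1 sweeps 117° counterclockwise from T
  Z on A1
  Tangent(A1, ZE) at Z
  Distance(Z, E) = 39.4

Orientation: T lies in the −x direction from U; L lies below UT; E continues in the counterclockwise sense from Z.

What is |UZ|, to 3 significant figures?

53.6

U is at the origin; UT is horizontal with |UT| = 40.3 and T on the −x side, so T = (-40.3, 0.00). Tangency of A1 to UT means the radius LT is perpendicular to UT, so L = T + (0, -11.8) = (-40.3, -11.8). On A1, T sits at bearing 90° from L; a 117° counterclockwise sweep puts Z at bearing 207°, so Z = L + 11.8·(cos 207°, sin 207°) = (-50.8, -17.2). Then |UZ| = |Z − U| = 53.6.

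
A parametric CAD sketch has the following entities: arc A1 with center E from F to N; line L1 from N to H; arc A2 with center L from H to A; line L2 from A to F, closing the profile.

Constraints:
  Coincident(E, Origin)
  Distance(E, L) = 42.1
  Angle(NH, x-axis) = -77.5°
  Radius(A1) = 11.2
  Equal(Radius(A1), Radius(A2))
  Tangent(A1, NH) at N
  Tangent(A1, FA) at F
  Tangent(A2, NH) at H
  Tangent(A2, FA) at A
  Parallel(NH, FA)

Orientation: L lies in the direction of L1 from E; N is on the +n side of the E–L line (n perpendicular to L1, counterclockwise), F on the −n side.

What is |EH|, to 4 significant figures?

43.56

The slot axis is L1's direction at -77.5°, so u = (cos -77.5°, sin -77.5°) = (0.2164, -0.9763) and n = (−sin -77.5°, cos -77.5°) = (0.9763, 0.2164). E is at the origin and L lies 42.1 along u from E, so L = 42.1·u = (9.112, -41.10). Tangency of A1 to both parallel lines with radius 11.2 puts N and F at E ± 11.2·n: N = (10.93, 2.424), F = (-10.93, -2.424). Equal radii place H and A the same way about L: H = L + 11.2·n = (20.05, -38.68), A = L − 11.2·n = (-1.822, -43.53). Then |EH| = |H − E| = 43.56.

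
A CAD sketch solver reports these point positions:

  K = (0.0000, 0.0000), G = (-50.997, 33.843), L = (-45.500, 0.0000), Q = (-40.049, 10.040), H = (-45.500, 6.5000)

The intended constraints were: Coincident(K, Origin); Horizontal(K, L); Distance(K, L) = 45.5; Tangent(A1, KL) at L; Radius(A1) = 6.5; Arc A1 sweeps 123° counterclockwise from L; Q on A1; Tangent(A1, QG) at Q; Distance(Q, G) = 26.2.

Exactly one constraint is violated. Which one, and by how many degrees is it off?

Tangent(A1, QG) at Q — off by 8.30°.

K = (0.00, 0.00) ✓; K.y = 0.00, L.y = 0.00 ✓; |KL| = 45.50 ✓; ∠(HL, LK) = 90.00° ✓; |HL| = 6.500 ✓; bearing(H→Q) − bearing(H→L) = 123.0° ✓; |HQ| = 6.500 ✓; ∠(HQ, QG) = 98.30° ✗; |QG| = 26.20 ✓.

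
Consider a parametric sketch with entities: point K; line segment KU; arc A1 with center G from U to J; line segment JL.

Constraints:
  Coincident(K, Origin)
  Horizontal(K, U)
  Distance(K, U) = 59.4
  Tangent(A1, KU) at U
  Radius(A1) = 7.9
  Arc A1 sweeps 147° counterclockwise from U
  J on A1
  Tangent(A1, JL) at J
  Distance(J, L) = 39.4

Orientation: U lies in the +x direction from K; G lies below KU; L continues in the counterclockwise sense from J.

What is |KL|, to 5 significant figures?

95.203

K is at the origin; K and U share the same y with |KU| = 59.4 and U on the +x side, so U = (59.400, 0.0000). A1 meets KU tangentially, so GU is at right angles to KU, so G = U + (0, -7.9) = (59.400, -7.9000). On A1, U sits at bearing 90° from G; a 147° counterclockwise sweep puts J at bearing 237°, so J = G + 7.9·(cos 237°, sin 237°) = (55.097, -14.525). Tangency of A1 to JL means the radius GJ is perpendicular to JL, so JL runs along (−sin 237°, cos 237°); with |JL| = 39.4, L = (88.141, -35.984). Then |KL| = |L − K| = 95.203.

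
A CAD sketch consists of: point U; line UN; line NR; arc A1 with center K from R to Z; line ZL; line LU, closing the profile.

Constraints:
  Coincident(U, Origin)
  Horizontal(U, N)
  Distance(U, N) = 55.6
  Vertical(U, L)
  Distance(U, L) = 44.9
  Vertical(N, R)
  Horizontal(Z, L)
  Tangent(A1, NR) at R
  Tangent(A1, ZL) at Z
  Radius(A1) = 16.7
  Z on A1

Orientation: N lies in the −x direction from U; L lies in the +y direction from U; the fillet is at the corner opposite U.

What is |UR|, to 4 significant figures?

62.34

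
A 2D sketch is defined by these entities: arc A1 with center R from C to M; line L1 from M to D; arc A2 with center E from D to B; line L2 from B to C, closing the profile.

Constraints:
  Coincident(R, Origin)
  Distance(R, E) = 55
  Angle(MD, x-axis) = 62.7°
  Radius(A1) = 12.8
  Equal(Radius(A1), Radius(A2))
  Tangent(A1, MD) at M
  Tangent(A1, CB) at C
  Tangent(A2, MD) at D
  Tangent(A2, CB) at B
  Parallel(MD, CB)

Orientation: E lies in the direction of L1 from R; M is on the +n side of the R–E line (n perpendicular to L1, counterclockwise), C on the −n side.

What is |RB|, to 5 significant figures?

56.470

The slot axis is L1's direction at 62.7°, so u = (cos 62.7°, sin 62.7°) = (0.45865, 0.88862) and n = (−sin 62.7°, cos 62.7°) = (-0.88862, 0.45865). R is at the origin and E lies 55.0 along u from R, so E = 55.0·u = (25.226, 48.874). Tangency of A1 to both parallel lines with radius 12.8 puts M and C at R ± 12.8·n: M = (-11.374, 5.8707), C = (11.374, -5.8707). Equal radii place D and B the same way about E: D = E + 12.8·n = (13.851, 54.745), B = E − 12.8·n = (36.600, 43.003). Then |RB| = |B − R| = 56.470.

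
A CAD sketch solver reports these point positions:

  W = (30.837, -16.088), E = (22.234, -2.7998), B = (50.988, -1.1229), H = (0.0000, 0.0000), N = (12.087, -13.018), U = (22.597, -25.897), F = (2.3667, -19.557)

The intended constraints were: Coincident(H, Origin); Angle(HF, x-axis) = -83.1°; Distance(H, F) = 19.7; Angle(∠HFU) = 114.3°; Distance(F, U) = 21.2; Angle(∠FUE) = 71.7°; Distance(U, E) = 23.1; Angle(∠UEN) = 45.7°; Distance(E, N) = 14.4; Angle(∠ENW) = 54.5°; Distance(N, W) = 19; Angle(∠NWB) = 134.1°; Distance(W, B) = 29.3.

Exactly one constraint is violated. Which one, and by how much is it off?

Distance(W, B) = 29.3 — off by 4.20.

H = (0.00, 0.00) ✓; HF at -83.10° ✓; |HF| = 19.70 ✓; ∠HFU = 114.3° ✓; |FU| = 21.20 ✓; ∠FUE = 71.70° ✓; |UE| = 23.10 ✓; ∠UEN = 45.70° ✓; |EN| = 14.40 ✓; ∠ENW = 54.50° ✓; |NW| = 19.00 ✓; ∠NWB = 134.1° ✓; |WB| = 25.10 ✗.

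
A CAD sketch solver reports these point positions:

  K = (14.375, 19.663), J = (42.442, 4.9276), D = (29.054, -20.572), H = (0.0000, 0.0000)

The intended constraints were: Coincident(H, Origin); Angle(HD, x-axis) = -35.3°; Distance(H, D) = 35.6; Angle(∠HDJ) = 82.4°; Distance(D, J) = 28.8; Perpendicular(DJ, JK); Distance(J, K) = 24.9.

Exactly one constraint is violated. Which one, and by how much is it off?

Distance(J, K) = 24.9 — off by 6.80.

H = (0.00, 0.00) ✓; HD at -35.30° ✓; |HD| = 35.60 ✓; ∠HDJ = 82.40° ✓; |DJ| = 28.80 ✓; ∠(DJ, JK) = 90.00° ✓; |JK| = 31.70 ✗.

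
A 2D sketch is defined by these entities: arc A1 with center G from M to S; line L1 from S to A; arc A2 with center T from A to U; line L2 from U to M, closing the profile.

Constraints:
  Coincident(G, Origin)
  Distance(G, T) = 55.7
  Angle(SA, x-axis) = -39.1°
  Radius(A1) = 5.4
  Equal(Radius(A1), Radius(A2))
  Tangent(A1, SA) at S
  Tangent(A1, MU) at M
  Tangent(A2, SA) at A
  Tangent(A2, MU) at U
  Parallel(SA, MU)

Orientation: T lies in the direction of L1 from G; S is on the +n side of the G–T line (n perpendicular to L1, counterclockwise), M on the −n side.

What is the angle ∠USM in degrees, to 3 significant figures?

79.0°

The slot axis is L1's direction at -39.1°, so u = (cos -39.1°, sin -39.1°) = (0.776, -0.631) and n = (−sin -39.1°, cos -39.1°) = (0.631, 0.776). G is at the origin and T lies 55.7 along u from G, so T = 55.7·u = (43.2, -35.1). Tangency of A1 to both parallel lines with radius 5.4 puts S and M at G ± 5.4·n: S = (3.41, 4.19), M = (-3.41, -4.19). Equal radii place A and U the same way about T: A = T + 5.4·n = (46.6, -30.9), U = T − 5.4·n = (39.8, -39.3). Then cos ∠USM = SU·SM / (|SU||SM|), giving 79.0°.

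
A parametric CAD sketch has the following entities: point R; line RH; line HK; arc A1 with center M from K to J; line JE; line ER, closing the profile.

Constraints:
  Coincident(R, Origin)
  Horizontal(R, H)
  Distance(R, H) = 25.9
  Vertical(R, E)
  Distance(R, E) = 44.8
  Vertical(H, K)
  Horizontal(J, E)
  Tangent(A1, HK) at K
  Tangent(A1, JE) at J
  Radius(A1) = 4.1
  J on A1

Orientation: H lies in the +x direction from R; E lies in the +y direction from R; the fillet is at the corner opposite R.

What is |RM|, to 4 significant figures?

46.17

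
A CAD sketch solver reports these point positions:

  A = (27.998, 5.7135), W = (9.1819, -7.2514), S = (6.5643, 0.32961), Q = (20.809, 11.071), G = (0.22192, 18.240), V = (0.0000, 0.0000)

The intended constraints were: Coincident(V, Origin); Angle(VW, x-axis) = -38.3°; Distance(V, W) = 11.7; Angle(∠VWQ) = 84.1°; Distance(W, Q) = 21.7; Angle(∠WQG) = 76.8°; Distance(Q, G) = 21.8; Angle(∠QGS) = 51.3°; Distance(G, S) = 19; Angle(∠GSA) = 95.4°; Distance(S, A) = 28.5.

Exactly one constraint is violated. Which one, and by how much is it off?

Distance(S, A) = 28.5 — off by 6.40.

V = (0.00, 0.00) ✓; VW at -38.30° ✓; |VW| = 11.70 ✓; ∠VWQ = 84.10° ✓; |WQ| = 21.70 ✓; ∠WQG = 76.80° ✓; |QG| = 21.80 ✓; ∠QGS = 51.30° ✓; |GS| = 19.00 ✓; ∠GSA = 95.40° ✓; |SA| = 22.10 ✗.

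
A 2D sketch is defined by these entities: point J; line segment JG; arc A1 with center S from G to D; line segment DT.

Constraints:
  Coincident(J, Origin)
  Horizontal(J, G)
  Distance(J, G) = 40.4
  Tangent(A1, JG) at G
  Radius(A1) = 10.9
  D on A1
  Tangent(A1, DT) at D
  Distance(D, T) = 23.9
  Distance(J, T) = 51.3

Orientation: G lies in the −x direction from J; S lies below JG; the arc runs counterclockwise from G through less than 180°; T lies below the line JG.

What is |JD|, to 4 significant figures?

52.24

Checks: |JG| = 40.40 ✓; ∠(SG, GJ) = 90.00° ✓; |SD| = 10.90 ✓; ∠(SD, DT) = 90.00° ✓; |DT| = 23.90 ✓; |JT| = 51.30 ✓.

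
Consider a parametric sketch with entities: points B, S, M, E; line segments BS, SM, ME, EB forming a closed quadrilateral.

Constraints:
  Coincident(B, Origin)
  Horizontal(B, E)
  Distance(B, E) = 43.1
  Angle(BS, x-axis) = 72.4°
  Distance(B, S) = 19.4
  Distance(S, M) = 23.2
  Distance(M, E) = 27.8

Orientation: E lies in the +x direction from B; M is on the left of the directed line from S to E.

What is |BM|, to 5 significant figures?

37.023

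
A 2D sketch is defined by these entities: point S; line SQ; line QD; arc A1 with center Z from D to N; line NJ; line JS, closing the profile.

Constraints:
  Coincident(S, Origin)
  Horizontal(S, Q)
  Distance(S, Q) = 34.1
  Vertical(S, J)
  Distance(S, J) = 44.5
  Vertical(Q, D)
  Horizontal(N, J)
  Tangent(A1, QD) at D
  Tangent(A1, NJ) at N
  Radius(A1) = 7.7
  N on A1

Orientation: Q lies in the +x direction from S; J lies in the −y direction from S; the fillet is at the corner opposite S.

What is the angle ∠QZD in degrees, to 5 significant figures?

78.182°

The virtual corner opposite S is at (34.100, -44.500). Tangency of A1 to QD means the radius ZD is perpendicular to QD and A1 meets NJ tangentially, so ZN is at right angles to NJ, with radius 7.7, so the center Z sits 7.7 in from both sides at Z = (26.400, -36.800). That places the tangent points at D = (34.100, -36.800) on QD and N = (26.400, -44.500) on NJ. Then cos ∠QZD = ZQ·ZD / (|ZQ||ZD|), giving 78.182°.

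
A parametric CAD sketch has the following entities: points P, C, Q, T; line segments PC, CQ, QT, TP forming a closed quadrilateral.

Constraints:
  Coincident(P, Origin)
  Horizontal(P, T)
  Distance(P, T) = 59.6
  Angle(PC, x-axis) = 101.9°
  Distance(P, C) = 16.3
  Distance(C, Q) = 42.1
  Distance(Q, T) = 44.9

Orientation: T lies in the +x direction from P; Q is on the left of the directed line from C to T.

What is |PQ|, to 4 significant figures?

49.45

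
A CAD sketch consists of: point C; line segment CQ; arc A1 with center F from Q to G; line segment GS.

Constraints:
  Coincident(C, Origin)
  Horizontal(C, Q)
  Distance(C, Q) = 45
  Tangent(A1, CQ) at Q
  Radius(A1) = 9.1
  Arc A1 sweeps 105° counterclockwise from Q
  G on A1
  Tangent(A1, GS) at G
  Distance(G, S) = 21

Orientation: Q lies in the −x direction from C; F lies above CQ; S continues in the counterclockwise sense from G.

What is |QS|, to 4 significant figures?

31.92

C is at the origin; CQ is horizontal with |CQ| = 45.0 and Q on the −x side, so Q = (-45.00, 0.000). Since A1 is tangent to CQ there, FQ ⟂ CQ, so F = Q + (0, 9.1) = (-45.00, 9.100). On A1, Q sits at bearing -90° from F; a 105° counterclockwise sweep puts G at bearing 15°, so G = F + 9.1·(cos 15°, sin 15°) = (-36.21, 11.46). Since A1 is tangent to GS there, FG ⟂ GS, so GS runs along (−sin 15°, cos 15°); with |GS| = 21.0, S = (-41.65, 31.74). Then |QS| = |S − Q| = 31.92.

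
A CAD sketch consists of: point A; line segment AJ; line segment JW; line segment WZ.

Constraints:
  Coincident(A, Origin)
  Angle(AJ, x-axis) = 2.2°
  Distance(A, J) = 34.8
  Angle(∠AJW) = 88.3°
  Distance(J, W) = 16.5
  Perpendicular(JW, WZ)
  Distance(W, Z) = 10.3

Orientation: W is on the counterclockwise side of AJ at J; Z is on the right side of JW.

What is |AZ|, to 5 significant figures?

47.664

∠AJW = 88.3°, so JW runs at 2.2° + (180° − 88.3°) = 93.900° from the x-axis; with |JW| = 16.5, W = J + 16.5·(cos 93.900°, sin 93.900°) = (33.652, 17.798). The perpendicularity gives WZ at right angles to JW; with |WZ| = 10.3 on the right of JW, Z = W + 10.3·(0.99768, 0.068015) = (43.928, 18.498). Then |AZ| = |Z − A| = 47.664.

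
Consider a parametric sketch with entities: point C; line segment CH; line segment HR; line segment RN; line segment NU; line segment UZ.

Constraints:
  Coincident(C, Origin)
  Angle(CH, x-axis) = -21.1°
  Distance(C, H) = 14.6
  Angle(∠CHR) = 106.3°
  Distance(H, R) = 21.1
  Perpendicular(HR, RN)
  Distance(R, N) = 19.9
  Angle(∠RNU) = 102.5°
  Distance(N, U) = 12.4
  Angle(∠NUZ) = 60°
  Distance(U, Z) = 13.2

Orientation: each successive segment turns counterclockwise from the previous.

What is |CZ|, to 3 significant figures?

17.5

∠RNU = 102.5° gives NU at -140° from the x-axis; with |NU| = 12.4, U = (1.14, 15.6). ∠NUZ = 60.0° gives UZ at -19.9° from the x-axis; with |UZ| = 13.2, Z = (13.6, 11.1). Then |CZ| = |Z − C| = 17.5.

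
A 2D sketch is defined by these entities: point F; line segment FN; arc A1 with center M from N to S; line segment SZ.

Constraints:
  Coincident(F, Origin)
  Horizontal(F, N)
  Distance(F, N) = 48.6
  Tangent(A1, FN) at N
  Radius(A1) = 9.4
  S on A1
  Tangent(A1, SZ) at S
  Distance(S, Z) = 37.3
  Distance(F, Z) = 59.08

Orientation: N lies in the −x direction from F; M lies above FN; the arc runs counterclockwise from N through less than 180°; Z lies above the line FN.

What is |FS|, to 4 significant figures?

40.20

F is at the origin; FN is horizontal with |FN| = 48.6 and N on the −x side, so N = (-48.60, 0.000). The tangent condition forces MN to be normal to FN, so M = N + (0, 9.4) = (-48.60, 9.400). Since MS ⟂ SZ (tangency), |MZ| = √(9.4² + 37.3²) = 38.47 regardless of where S sits on A1. So Z lies on both circle(F, 59.08) and circle(M, 38.47); the above-FN intersection is Z = (-36.99, 46.07). S is the foot of the tangent from Z: S = (-39.22, 8.838).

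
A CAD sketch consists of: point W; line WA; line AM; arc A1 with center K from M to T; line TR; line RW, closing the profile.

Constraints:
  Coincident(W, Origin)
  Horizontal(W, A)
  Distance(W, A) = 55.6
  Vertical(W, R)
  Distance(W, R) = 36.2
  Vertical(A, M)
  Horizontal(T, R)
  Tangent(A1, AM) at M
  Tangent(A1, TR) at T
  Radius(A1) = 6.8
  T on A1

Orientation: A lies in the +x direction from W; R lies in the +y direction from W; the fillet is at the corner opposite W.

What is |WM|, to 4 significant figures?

62.89

W is at the origin; W and A share the same y with |WA| = 55.6 and A on the +x side, so A = (55.60, 0.000). W and R share the same x with |WR| = 36.2 and R on the +y side, so R = (0.000, 36.20). The virtual corner opposite W is at (55.60, 36.20). Since A1 is tangent to AM there, KM ⟂ AM and A1 meets TR tangentially, so KT is at right angles to TR, with radius 6.8, so the center K sits 6.8 in from both sides at K = (48.80, 29.40). That places the tangent points at M = (55.60, 29.40) on AM and T = (48.80, 36.20) on TR. Then |WM| = |M − W| = 62.89.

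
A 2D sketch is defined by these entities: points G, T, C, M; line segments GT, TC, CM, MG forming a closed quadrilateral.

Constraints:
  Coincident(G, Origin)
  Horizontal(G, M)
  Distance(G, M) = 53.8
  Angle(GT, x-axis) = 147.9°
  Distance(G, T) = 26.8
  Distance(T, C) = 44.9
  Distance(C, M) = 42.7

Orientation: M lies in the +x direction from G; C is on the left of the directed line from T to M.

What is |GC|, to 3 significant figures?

33.6

Checks: G = (0.00, 0.00) ✓; |TC| = 44.90 ✓; |CM| = 42.70 ✓.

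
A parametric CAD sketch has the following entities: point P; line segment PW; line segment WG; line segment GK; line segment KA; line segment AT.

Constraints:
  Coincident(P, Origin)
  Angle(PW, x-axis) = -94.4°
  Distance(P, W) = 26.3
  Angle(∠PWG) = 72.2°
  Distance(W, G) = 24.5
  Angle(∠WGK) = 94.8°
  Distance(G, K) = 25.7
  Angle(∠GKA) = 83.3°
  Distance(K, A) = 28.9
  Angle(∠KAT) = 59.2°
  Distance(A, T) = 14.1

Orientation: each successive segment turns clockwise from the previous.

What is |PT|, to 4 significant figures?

12.54

P is at the origin; PW runs at -94.4° with length 26.3, so W = (-2.018, -26.22). ∠PWG = 72.2° gives WG at 157.8° from the x-axis; with |WG| = 24.5, G = (-24.70, -16.97). ∠WGK = 94.8° gives GK at 72.60° from the x-axis; with |GK| = 25.7, K = (-17.02, 7.559). ∠GKA = 83.3° gives KA at -24.10° from the x-axis; with |KA| = 28.9, A = (9.365, -4.242). ∠KAT = 59.2° gives AT at -144.9° from the x-axis; with |AT| = 14.1, T = (-2.171, -12.35). Then |PT| = |T − P| = 12.54.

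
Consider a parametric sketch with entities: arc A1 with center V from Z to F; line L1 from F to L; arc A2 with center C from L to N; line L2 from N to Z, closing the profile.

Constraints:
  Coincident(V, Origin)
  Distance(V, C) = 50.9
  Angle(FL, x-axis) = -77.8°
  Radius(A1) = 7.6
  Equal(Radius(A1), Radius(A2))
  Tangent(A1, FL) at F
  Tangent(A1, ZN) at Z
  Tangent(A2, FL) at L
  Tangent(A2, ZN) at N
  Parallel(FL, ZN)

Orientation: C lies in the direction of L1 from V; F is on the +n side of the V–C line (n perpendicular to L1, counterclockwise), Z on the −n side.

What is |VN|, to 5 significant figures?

51.464

The slot axis is L1's direction at -77.8°, so u = (cos -77.8°, sin -77.8°) = (0.21132, -0.97742) and n = (−sin -77.8°, cos -77.8°) = (0.97742, 0.21132). V is at the origin and C lies 50.9 along u from V, so C = 50.9·u = (10.756, -49.750). Tangency of A1 to both parallel lines with radius 7.6 puts F and Z at V ± 7.6·n: F = (7.4284, 1.6061), Z = (-7.4284, -1.6061). Equal radii place L and N the same way about C: L = C + 7.6·n = (18.185, -48.144), N = C − 7.6·n = (3.3281, -51.357). Then |VN| = |N − V| = 51.464.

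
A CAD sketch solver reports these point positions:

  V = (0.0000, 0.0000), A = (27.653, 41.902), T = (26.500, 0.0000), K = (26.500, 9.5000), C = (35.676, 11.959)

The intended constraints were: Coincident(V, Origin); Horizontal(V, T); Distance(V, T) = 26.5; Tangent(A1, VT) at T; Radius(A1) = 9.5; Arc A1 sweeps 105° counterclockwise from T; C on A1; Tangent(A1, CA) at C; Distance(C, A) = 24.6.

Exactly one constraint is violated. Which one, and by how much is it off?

Distance(C, A) = 24.6 — off by 6.40.

V = (0.00, 0.00) ✓; V.y = 0.00, T.y = 0.00 ✓; |VT| = 26.50 ✓; ∠(KT, TV) = 90.00° ✓; |KT| = 9.500 ✓; bearing(K→C) − bearing(K→T) = 105.0° ✓; |KC| = 9.500 ✓; ∠(KC, CA) = 90.00° ✓; |CA| = 31.00 ✗.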